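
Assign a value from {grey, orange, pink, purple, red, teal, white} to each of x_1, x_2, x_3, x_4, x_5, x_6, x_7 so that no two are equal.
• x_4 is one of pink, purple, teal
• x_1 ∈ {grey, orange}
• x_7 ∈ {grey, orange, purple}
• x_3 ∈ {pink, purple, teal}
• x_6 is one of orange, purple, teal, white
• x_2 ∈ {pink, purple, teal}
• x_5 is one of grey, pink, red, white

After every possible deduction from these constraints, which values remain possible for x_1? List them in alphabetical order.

Among the 7 variables, red fits only x_5 (and all 7 values in {grey, orange, pink, purple, red, teal, white} must be used), so x_5 = red.
The 6 still-open variables together cover exactly {grey, orange, pink, purple, teal, white} — 6 values for 6 variables — and white appears only in x_6's list, so x_6 = white.
The 3 variables x_2, x_3, x_4 are confined to {pink, purple, teal}, which locks those values in; drop them from x_7.
No further eliminations apply; x_1 can still be any of grey, orange.

grey, orange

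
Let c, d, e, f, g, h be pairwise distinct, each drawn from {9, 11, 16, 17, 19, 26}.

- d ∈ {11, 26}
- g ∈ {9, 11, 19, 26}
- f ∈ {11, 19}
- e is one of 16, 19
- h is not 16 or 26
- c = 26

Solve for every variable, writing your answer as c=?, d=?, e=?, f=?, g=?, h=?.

c=26, d=11, e=16, f=19, g=9, h=17

c's domain is down to {26}, so c = 26. So d, g can't be 26.
d must be 11 (only option left). Strike 11 from f, g, h.
That leaves f = 19. Eliminate 19 elsewhere: e, g, h.
g must be 9 (only option left). So h can't be 9.
h's domain is down to {17}, so h = 17.
e must be 16 (only option left).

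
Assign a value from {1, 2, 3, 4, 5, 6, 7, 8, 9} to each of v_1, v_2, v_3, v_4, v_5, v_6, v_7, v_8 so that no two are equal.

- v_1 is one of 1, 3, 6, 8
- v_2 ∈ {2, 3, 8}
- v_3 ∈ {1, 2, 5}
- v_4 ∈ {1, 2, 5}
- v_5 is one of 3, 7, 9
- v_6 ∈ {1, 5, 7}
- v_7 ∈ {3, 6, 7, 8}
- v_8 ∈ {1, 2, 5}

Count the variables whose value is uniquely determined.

The 8 variables together cover exactly {1, 2, 3, 5, 6, 7, 8, 9} — 8 values for 8 variables — and 9 appears only in v_5's list, so v_5 = 9.
v_3, v_4, v_8 share exactly the 3 values {1, 2, 5}; by pigeonhole those values go to them, so strike 1, 2, 5 from v_1, v_2, v_6.
v_6 must be 7 (only option left). Remove 7 from v_7.
Determined: v_5=9, v_6=7. The other variables each still have more than one consistent value. That makes 2.

2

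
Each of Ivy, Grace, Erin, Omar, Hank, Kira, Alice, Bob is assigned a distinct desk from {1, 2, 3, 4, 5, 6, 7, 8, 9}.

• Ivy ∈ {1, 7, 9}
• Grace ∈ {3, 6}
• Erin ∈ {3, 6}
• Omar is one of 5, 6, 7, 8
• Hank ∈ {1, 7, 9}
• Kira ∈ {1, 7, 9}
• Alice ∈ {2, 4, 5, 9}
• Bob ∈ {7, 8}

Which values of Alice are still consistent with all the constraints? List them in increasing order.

Grace and Erin share exactly the 2 values {3, 6}; by pigeonhole those values go to them, so strike 3, 6 from Omar.
The 3 variables Ivy, Hank, Kira are confined to {1, 7, 9}, which locks those values in; drop them from Omar, Alice, Bob.
Bob must be 8 (only option left). Remove 8 from Omar.
Omar has just one choice, so Omar = 5. So Alice can't be 5.
No further eliminations apply; Alice can still be any of 2, 4.

2, 4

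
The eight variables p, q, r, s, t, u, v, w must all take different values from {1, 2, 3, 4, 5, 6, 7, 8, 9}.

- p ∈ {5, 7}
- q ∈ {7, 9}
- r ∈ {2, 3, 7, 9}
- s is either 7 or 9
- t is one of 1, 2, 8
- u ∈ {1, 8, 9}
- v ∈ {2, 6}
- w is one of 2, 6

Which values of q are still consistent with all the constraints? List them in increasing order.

The 8 variables together cover exactly {1, 2, 3, 5, 6, 7, 8, 9} — 8 values for 8 variables — and 3 appears only in r's list, so r = 3.
The 7 still-open variables draw from only 7 values {1, 2, 5, 6, 7, 8, 9}, so each is used; only p can be 5, hence p = 5.
The 2 variables q and s are confined to {7, 9}, which locks those values in; drop them from u.
v and w between them cover only {2, 6} — a naked pair. Remove those values from t.
No further eliminations apply; q can still be any of 7, 9.

7, 9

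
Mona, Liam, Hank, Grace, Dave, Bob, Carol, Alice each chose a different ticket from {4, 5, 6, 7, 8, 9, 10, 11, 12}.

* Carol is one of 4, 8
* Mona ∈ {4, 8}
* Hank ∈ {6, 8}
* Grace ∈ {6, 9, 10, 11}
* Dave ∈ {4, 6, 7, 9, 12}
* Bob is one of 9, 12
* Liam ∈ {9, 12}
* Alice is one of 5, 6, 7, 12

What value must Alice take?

The 2 variables Mona and Carol are confined to {4, 8}, which locks those values in; drop them from Hank, Dave.
Hank has just one choice, so Hank = 6. Remove 6 from Grace, Dave, Alice.
Liam and Bob between them cover only {9, 12} — a naked pair. Remove those values from Grace, Dave, Alice.
Dave must be 7 (only option left). Eliminate 7 elsewhere: Alice.
So Alice = 5.

5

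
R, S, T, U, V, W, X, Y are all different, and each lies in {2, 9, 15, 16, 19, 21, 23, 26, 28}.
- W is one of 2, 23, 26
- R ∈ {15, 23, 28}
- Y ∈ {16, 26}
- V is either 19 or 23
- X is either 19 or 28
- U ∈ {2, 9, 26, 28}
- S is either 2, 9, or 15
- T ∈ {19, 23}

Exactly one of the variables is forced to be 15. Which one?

The 8 variables together cover exactly {2, 9, 15, 16, 19, 23, 26, 28} — 8 values for 8 variables — and 16 appears only in Y's list, so Y = 16.
The 2 variables T and V are confined to {19, 23}, which locks those values in; drop them from R, W, X.
X must be 28 (only option left). Remove 28 from R, U.
So 15 goes to R.

R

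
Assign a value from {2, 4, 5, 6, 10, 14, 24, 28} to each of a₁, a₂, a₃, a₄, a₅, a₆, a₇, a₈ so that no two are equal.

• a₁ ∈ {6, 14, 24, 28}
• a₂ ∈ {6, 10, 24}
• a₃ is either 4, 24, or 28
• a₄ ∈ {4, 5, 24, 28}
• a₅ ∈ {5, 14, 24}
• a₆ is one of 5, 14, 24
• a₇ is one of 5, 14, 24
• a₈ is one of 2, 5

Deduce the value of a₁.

6

The 8 variables draw from only 8 values {2, 4, 5, 6, 10, 14, 24, 28}, so each is used; only a₈ can be 2, hence a₈ = 2.
Among the 7 still-open variables, 10 fits only a₂ (and all 7 values in {4, 5, 6, 10, 14, 24, 28} must be used), so a₂ = 10.
The 6 still-open variables together cover exactly {4, 5, 6, 14, 24, 28} — 6 values for 6 variables — and 6 appears only in a₁'s list, so a₁ = 6.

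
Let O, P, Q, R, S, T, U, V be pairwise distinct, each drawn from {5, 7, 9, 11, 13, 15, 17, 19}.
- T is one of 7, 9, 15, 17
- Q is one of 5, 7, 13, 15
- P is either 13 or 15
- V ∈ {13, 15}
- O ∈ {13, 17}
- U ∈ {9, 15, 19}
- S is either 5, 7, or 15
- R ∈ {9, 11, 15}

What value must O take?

The 8 variables together cover exactly {5, 7, 9, 11, 13, 15, 17, 19} — 8 values for 8 variables — and 11 appears only in R's list, so R = 11.
The 7 still-open variables together cover exactly {5, 7, 9, 13, 15, 17, 19} — 7 values for 7 variables — and 19 appears only in U's list, so U = 19.
The 6 still-open variables draw from only 6 values {5, 7, 9, 13, 15, 17}, so each is used; only T can be 9, hence T = 9.
The 5 still-open variables draw from only 5 values {5, 7, 13, 15, 17}, so each is used; only O can be 17, hence O = 17.

17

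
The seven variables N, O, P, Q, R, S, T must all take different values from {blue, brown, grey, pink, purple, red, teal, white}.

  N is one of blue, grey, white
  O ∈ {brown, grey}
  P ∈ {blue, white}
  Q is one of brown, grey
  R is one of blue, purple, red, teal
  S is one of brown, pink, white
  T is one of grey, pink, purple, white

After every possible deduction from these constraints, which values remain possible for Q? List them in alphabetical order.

brown, grey

O and Q between them cover only {brown, grey} — a naked pair. Remove those values from N, S, T.
N and P between them cover only {blue, white} — a naked pair. Remove those values from R, S, T.
S's domain is down to {pink}, so S = pink. Remove pink from T.
That leaves T = purple. Eliminate purple elsewhere: R.
No further eliminations apply; Q can still be any of brown, grey.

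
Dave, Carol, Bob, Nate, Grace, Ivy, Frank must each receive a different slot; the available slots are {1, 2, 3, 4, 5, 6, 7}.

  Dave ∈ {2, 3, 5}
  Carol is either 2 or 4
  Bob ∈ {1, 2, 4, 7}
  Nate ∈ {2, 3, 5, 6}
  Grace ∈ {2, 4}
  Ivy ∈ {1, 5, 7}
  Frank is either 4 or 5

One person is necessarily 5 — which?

Frank

The 7 variables draw from only 7 values {1, 2, 3, 4, 5, 6, 7}, so each is used; only Nate can be 6, hence Nate = 6.
The 6 still-open variables together cover exactly {1, 2, 3, 4, 5, 7} — 6 values for 6 variables — and 3 appears only in Dave's list, so Dave = 3.
Carol and Grace between them cover only {2, 4} — a naked pair. Remove those values from Bob, Frank.
So 5 goes to Frank.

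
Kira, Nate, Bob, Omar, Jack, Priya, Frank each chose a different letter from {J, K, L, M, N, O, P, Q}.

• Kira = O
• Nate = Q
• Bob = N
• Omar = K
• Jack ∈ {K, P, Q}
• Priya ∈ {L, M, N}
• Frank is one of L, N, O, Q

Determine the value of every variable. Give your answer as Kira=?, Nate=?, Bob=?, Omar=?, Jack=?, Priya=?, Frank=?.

Kira=O, Nate=Q, Bob=N, Omar=K, Jack=P, Priya=M, Frank=L

Kira has just one choice, so Kira = O. So Frank can't be O.
Nate has just one choice, so Nate = Q. Remove Q from Jack, Frank.
Bob has just one choice, so Bob = N. So Priya, Frank can't be N.
That leaves Omar = K. Strike K from Jack.
Jack must be P (only option left).
Frank's domain is down to {L}, so Frank = L. Strike L from Priya.
Priya must be M (only option left).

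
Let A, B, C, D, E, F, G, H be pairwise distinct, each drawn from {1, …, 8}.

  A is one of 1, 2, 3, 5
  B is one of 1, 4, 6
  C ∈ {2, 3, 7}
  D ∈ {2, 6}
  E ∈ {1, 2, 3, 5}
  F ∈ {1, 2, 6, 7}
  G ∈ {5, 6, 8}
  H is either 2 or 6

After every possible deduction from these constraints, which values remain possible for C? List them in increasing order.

3, 7

Among the 8 variables, 4 fits only B (and all 8 values in {1, 2, 3, 4, 5, 6, 7, 8} must be used), so B = 4.
The 7 still-open variables draw from only 7 values {1, 2, 3, 5, 6, 7, 8}, so each is used; only G can be 8, hence G = 8.
D and H between them cover only {2, 6} — a naked pair. Remove those values from A, C, E, F.
No further eliminations apply; C can still be any of 3, 7.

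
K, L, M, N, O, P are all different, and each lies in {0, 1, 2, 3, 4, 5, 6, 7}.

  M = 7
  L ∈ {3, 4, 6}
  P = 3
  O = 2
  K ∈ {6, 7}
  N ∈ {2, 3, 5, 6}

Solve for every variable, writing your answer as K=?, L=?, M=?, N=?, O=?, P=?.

K=6, L=4, M=7, N=5, O=2, P=3

M must be 7 (only option left). Strike 7 from K.
O's domain is down to {2}, so O = 2. Eliminate 2 elsewhere: N.
That leaves P = 3. Remove 3 from L, N.
K's domain is down to {6}, so K = 6. So L, N can't be 6.
L must be 4 (only option left).
N must be 5 (only option left).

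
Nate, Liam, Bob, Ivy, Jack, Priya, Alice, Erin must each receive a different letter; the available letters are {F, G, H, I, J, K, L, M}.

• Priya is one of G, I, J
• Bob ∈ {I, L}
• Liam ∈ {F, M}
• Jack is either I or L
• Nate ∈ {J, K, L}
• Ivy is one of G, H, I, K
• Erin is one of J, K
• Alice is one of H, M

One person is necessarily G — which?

The 8 variables together cover exactly {F, G, H, I, J, K, L, M} — 8 values for 8 variables — and F appears only in Liam's list, so Liam = F.
Among the 7 still-open variables, M fits only Alice (and all 7 values in {G, H, I, J, K, L, M} must be used), so Alice = M.
Among the 6 still-open variables, H fits only Ivy (and all 6 values in {G, H, I, J, K, L} must be used), so Ivy = H.
The 5 still-open variables draw from only 5 values {G, I, J, K, L}, so each is used; only Priya can be G, hence Priya = G.

Priya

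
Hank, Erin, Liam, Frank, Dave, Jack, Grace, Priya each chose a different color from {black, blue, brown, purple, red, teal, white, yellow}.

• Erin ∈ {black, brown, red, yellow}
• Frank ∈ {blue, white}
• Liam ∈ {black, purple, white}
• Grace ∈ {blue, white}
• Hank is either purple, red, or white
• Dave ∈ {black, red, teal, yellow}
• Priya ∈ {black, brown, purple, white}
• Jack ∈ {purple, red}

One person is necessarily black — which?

Liam

The 8 variables together cover exactly {black, blue, brown, purple, red, teal, white, yellow} — 8 values for 8 variables — and teal appears only in Dave's list, so Dave = teal.
The 7 still-open variables draw from only 7 values {black, blue, brown, purple, red, white, yellow}, so each is used; only Erin can be yellow, hence Erin = yellow.
Among the 6 still-open variables, brown fits only Priya (and all 6 values in {black, blue, brown, purple, red, white} must be used), so Priya = brown.
Among the 5 still-open variables, black fits only Liam (and all 5 values in {black, blue, purple, red, white} must be used), so Liam = black.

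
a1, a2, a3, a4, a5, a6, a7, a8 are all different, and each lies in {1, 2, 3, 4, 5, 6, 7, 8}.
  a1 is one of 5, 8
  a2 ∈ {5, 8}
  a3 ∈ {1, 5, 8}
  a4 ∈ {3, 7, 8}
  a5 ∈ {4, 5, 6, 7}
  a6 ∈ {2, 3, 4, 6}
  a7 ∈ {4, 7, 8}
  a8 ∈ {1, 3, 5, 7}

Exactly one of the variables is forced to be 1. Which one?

Among the 8 variables, 2 fits only a6 (and all 8 values in {1, 2, 3, 4, 5, 6, 7, 8} must be used), so a6 = 2.
The 7 still-open variables draw from only 7 values {1, 3, 4, 5, 6, 7, 8}, so each is used; only a5 can be 6, hence a5 = 6.
Among the 6 still-open variables, 4 fits only a7 (and all 6 values in {1, 3, 4, 5, 7, 8} must be used), so a7 = 4.
a1 and a2 between them cover only {5, 8} — a naked pair. Remove those values from a3, a4, a8.
So 1 goes to a3.

a3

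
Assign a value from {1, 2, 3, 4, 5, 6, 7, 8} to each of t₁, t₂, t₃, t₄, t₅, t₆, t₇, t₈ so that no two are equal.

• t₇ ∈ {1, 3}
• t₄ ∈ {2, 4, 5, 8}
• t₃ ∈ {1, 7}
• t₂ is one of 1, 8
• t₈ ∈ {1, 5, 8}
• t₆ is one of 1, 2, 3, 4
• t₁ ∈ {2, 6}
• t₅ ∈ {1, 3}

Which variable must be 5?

t₈

The 8 variables draw from only 8 values {1, 2, 3, 4, 5, 6, 7, 8}, so each is used; only t₁ can be 6, hence t₁ = 6.
The 7 still-open variables draw from only 7 values {1, 2, 3, 4, 5, 7, 8}, so each is used; only t₃ can be 7, hence t₃ = 7.
t₅ and t₇ between them cover only {1, 3} — a naked pair. Remove those values from t₂, t₆, t₈.
t₂ must be 8 (only option left). Strike 8 from t₄, t₈.
So 5 goes to t₈.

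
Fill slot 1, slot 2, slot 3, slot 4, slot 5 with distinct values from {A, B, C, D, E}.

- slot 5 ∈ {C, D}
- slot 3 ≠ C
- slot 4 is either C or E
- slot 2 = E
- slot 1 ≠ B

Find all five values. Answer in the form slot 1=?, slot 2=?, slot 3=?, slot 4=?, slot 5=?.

slot 1=A, slot 2=E, slot 3=B, slot 4=C, slot 5=D

slot 2's domain is down to {E}, so slot 2 = E. Strike E from slot 1, slot 3, slot 4.
slot 4 must be C (only option left). Strike C from slot 1, slot 5.
slot 5 must be D (only option left). So slot 1, slot 3 can't be D.
That leaves slot 1 = A. Strike A from slot 3.
That leaves slot 3 = B.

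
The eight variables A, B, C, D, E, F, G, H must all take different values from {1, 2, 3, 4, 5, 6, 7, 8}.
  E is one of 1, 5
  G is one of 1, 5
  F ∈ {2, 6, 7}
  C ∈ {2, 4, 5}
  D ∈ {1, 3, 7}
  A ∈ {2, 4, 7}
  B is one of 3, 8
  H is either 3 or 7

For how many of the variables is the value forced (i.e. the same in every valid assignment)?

2

Among the 8 variables, 6 fits only F (and all 8 values in {1, 2, 3, 4, 5, 6, 7, 8} must be used), so F = 6.
The 7 still-open variables draw from only 7 values {1, 2, 3, 4, 5, 7, 8}, so each is used; only B can be 8, hence B = 8.
E and G share exactly the 2 values {1, 5}; by pigeonhole those values go to them, so strike 1, 5 from C, D.
D and H share exactly the 2 values {3, 7}; by pigeonhole those values go to them, so strike 3, 7 from A.
Determined: B=8, F=6. The other variables each still have more than one consistent value. That makes 2.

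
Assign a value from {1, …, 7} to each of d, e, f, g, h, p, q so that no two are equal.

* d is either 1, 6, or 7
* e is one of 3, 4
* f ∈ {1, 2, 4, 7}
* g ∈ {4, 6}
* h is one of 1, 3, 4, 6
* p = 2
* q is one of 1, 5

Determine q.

p has just one choice, so p = 2. Remove 2 from f.
The 6 still-open variables together cover exactly {1, 3, 4, 5, 6, 7} — 6 values for 6 variables — and 5 appears only in q's list, so q = 5.

5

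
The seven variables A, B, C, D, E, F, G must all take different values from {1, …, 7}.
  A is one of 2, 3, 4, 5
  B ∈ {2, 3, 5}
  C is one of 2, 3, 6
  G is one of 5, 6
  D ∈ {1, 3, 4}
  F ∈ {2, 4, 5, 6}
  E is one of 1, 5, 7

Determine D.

Among the 7 variables, 7 fits only E (and all 7 values in {1, 2, 3, 4, 5, 6, 7} must be used), so E = 7.
The 6 still-open variables draw from only 6 values {1, 2, 3, 4, 5, 6}, so each is used; only D can be 1, hence D = 1.

1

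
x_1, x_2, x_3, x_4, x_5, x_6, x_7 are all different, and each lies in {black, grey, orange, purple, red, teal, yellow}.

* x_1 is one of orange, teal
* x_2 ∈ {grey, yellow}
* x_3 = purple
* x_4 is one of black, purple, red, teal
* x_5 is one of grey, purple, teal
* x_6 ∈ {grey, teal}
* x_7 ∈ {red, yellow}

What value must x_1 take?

orange

x_3 has just one choice, so x_3 = purple. Strike purple from x_4, x_5.
The 6 still-open variables together cover exactly {black, grey, orange, red, teal, yellow} — 6 values for 6 variables — and black appears only in x_4's list, so x_4 = black.
The 5 still-open variables draw from only 5 values {grey, orange, red, teal, yellow}, so each is used; only x_1 can be orange, hence x_1 = orange.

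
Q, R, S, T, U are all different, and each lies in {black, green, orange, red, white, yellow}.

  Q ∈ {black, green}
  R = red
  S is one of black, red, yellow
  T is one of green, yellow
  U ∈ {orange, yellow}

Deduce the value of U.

R has just one choice, so R = red. Eliminate red elsewhere: S.
The 4 still-open variables together cover exactly {black, green, orange, yellow} — 4 values for 4 variables — and orange appears only in U's list, so U = orange.

orange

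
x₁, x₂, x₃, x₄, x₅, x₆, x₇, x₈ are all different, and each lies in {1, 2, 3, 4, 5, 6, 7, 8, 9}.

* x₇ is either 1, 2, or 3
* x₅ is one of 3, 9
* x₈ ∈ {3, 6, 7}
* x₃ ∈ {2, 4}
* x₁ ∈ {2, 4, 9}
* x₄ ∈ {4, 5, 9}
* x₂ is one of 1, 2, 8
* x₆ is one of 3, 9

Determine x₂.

The 2 variables x₅ and x₆ are confined to {3, 9}, which locks those values in; drop them from x₁, x₄, x₇, x₈.
The 2 variables x₁ and x₃ are confined to {2, 4}, which locks those values in; drop them from x₂, x₄, x₇.
x₄ must be 5 (only option left).
x₇'s domain is down to {1}, so x₇ = 1. So x₂ can't be 1.
So x₂ = 8.

8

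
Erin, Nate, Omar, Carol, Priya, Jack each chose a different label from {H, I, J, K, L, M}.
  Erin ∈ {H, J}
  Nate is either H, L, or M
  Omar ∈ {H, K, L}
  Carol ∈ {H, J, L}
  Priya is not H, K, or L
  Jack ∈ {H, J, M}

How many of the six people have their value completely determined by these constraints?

The 6 variables together cover exactly {H, I, J, K, L, M} — 6 values for 6 variables — and I appears only in Priya's list, so Priya = I.
The 5 still-open variables draw from only 5 values {H, J, K, L, M}, so each is used; only Omar can be K, hence Omar = K.
Determined: Omar=K, Priya=I. The other people each still have more than one consistent value. That makes 2.

2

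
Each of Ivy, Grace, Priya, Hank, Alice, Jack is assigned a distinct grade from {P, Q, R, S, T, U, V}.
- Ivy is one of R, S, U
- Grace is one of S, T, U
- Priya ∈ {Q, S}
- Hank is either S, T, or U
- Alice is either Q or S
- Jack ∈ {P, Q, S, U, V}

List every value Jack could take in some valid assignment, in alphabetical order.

P, V

Priya and Alice share exactly the 2 values {Q, S}; by pigeonhole those values go to them, so strike Q, S from Ivy, Grace, Hank, Jack.
Grace and Hank share exactly the 2 values {T, U}; by pigeonhole those values go to them, so strike T, U from Ivy, Jack.
Ivy's domain is down to {R}, so Ivy = R.
No further eliminations apply; Jack can still be any of P, V.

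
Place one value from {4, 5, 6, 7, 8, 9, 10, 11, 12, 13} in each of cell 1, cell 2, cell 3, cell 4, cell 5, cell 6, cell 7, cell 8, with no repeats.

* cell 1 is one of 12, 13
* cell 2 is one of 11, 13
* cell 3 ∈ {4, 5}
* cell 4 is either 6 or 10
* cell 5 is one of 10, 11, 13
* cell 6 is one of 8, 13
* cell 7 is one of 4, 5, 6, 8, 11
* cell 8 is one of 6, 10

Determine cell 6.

The 8 variables draw from only 8 values {4, 5, 6, 8, 10, 11, 12, 13}, so each is used; only cell 1 can be 12, hence cell 1 = 12.
cell 4 and cell 8 between them cover only {6, 10} — a naked pair. Remove those values from cell 5, cell 7.
cell 2 and cell 5 between them cover only {11, 13} — a naked pair. Remove those values from cell 6, cell 7.
So cell 6 = 8.

8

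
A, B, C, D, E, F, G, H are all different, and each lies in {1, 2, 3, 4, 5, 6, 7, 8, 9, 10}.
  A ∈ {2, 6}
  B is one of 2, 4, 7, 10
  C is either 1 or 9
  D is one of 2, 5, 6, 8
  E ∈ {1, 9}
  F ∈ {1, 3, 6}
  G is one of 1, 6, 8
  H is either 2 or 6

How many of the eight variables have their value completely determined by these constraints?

3

A and H between them cover only {2, 6} — a naked pair. Remove those values from B, D, F, G.
C and E share exactly the 2 values {1, 9}; by pigeonhole those values go to them, so strike 1, 9 from F, G.
That leaves F = 3.
G must be 8 (only option left). Strike 8 from D.
D has just one choice, so D = 5.
Determined: D=5, F=3, G=8. The other variables each still have more than one consistent value. That makes 3.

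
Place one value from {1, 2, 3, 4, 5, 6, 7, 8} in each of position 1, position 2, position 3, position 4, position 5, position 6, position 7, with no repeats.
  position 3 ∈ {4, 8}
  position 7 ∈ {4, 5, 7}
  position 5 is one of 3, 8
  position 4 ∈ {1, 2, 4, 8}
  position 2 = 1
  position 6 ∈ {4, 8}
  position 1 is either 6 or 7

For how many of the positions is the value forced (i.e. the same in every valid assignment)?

position 2 has just one choice, so position 2 = 1. Strike 1 from position 4.
position 3 and position 6 between them cover only {4, 8} — a naked pair. Remove those values from position 4, position 5, position 7.
position 4's domain is down to {2}, so position 4 = 2.
position 5's domain is down to {3}, so position 5 = 3.
Determined: position 2=1, position 4=2, position 5=3. The other positions each still have more than one consistent value. That makes 3.

3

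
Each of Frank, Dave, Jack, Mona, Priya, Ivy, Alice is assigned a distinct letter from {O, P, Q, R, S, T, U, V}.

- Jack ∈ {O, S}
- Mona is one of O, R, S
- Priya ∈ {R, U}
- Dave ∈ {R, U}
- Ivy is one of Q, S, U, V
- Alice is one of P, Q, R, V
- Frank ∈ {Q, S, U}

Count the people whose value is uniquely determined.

3

Among the 7 variables, P fits only Alice (and all 7 values in {O, P, Q, R, S, U, V} must be used), so Alice = P.
Among the 6 still-open variables, V fits only Ivy (and all 6 values in {O, Q, R, S, U, V} must be used), so Ivy = V.
The 5 still-open variables draw from only 5 values {O, Q, R, S, U}, so each is used; only Frank can be Q, hence Frank = Q.
Dave and Priya share exactly the 2 values {R, U}; by pigeonhole those values go to them, so strike R, U from Mona.
Determined: Frank=Q, Ivy=V, Alice=P. The other people each still have more than one consistent value. That makes 3.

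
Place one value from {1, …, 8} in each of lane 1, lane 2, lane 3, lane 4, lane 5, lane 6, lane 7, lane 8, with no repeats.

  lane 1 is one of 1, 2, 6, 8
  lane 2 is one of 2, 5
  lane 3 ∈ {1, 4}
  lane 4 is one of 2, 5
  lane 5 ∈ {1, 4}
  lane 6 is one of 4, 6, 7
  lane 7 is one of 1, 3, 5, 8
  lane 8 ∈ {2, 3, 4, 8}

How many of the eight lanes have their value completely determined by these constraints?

The 8 variables draw from only 8 values {1, 2, 3, 4, 5, 6, 7, 8}, so each is used; only lane 6 can be 7, hence lane 6 = 7.
The 7 still-open variables draw from only 7 values {1, 2, 3, 4, 5, 6, 8}, so each is used; only lane 1 can be 6, hence lane 1 = 6.
lane 2 and lane 4 share exactly the 2 values {2, 5}; by pigeonhole those values go to them, so strike 2, 5 from lane 7, lane 8.
lane 3 and lane 5 share exactly the 2 values {1, 4}; by pigeonhole those values go to them, so strike 1, 4 from lane 7, lane 8.
Determined: lane 1=6, lane 6=7. The other lanes each still have more than one consistent value. That makes 2.

2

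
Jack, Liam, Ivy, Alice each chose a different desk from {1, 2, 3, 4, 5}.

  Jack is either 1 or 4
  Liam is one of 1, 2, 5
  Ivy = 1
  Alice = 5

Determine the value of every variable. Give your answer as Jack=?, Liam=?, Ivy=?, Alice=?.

Jack=4, Liam=2, Ivy=1, Alice=5

Ivy has just one choice, so Ivy = 1. Strike 1 from Jack, Liam.
Alice must be 5 (only option left). So Liam can't be 5.
Jack has just one choice, so Jack = 4.
Liam has just one choice, so Liam = 2.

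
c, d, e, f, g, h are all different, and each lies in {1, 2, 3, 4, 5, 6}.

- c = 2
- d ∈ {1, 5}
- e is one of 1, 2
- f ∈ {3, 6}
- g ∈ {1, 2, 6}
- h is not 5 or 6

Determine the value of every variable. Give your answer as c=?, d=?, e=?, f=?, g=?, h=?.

c=2, d=5, e=1, f=3, g=6, h=4

c has just one choice, so c = 2. Strike 2 from e, g, h.
e's domain is down to {1}, so e = 1. Eliminate 1 elsewhere: d, g, h.
g must be 6 (only option left). Eliminate 6 elsewhere: f.
That leaves d = 5.
f must be 3 (only option left). Strike 3 from h.
h has just one choice, so h = 4.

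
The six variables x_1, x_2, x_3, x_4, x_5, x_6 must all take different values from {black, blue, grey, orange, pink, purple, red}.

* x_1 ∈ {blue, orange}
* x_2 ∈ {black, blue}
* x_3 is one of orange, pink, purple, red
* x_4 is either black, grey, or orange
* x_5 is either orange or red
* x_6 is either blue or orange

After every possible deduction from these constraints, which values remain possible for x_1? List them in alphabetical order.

blue, orange

x_1 and x_6 share exactly the 2 values {blue, orange}; by pigeonhole those values go to them, so strike blue, orange from x_2, x_3, x_4, x_5.
x_2's domain is down to {black}, so x_2 = black. So x_4 can't be black.
x_4 has just one choice, so x_4 = grey.
x_5's domain is down to {red}, so x_5 = red. Remove red from x_3.
No further eliminations apply; x_1 can still be any of blue, orange.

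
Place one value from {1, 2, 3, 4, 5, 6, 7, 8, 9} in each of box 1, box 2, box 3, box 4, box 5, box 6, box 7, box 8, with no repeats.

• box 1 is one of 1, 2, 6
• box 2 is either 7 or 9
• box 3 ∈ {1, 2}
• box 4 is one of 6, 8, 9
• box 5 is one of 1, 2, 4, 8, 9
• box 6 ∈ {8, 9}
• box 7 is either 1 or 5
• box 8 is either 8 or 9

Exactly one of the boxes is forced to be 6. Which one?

The 8 variables together cover exactly {1, 2, 4, 5, 6, 7, 8, 9} — 8 values for 8 variables — and 4 appears only in box 5's list, so box 5 = 4.
The 7 still-open variables draw from only 7 values {1, 2, 5, 6, 7, 8, 9}, so each is used; only box 7 can be 5, hence box 7 = 5.
Among the 6 still-open variables, 7 fits only box 2 (and all 6 values in {1, 2, 6, 7, 8, 9} must be used), so box 2 = 7.
box 6 and box 8 share exactly the 2 values {8, 9}; by pigeonhole those values go to them, so strike 8, 9 from box 4.

box 4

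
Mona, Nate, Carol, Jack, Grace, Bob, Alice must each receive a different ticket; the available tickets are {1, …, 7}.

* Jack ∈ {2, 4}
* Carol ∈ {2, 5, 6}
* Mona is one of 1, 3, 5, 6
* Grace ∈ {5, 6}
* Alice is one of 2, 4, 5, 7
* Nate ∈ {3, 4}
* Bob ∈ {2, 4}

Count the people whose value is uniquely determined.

Among the 7 variables, 1 fits only Mona (and all 7 values in {1, 2, 3, 4, 5, 6, 7} must be used), so Mona = 1.
Among the 6 still-open variables, 3 fits only Nate (and all 6 values in {2, 3, 4, 5, 6, 7} must be used), so Nate = 3.
Among the 5 still-open variables, 7 fits only Alice (and all 5 values in {2, 4, 5, 6, 7} must be used), so Alice = 7.
The 2 variables Jack and Bob are confined to {2, 4}, which locks those values in; drop them from Carol.
Determined: Mona=1, Nate=3, Alice=7. The other people each still have more than one consistent value. That makes 3.

3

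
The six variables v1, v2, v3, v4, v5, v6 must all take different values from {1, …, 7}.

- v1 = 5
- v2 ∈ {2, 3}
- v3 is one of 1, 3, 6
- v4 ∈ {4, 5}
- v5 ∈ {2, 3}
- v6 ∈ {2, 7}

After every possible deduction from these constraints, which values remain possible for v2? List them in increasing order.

v1 has just one choice, so v1 = 5. Remove 5 from v4.
v4 has just one choice, so v4 = 4.
v2 and v5 between them cover only {2, 3} — a naked pair. Remove those values from v3, v6.
v6 has just one choice, so v6 = 7.
No further eliminations apply; v2 can still be any of 2, 3.

2, 3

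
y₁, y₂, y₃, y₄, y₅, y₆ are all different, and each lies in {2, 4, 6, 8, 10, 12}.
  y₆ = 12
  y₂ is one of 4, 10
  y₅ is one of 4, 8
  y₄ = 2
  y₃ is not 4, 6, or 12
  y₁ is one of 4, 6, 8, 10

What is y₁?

6

y₄ must be 2 (only option left). So y₃ can't be 2.
That leaves y₆ = 12.
The 4 still-open variables draw from only 4 values {4, 6, 8, 10}, so each is used; only y₁ can be 6, hence y₁ = 6.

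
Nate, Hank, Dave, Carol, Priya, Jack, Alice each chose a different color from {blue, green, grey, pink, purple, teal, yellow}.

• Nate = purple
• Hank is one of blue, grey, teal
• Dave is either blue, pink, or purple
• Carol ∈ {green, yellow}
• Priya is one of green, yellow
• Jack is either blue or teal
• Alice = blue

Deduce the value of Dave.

pink

Nate has just one choice, so Nate = purple. Strike purple from Dave.
That leaves Alice = blue. Eliminate blue elsewhere: Hank, Dave, Jack.
So Dave = pink.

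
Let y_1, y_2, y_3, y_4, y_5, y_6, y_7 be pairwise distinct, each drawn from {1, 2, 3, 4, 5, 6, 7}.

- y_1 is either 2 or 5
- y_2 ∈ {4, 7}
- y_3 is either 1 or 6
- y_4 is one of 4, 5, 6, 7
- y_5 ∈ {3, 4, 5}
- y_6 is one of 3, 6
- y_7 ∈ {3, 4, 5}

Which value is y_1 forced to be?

2

Among the 7 variables, 1 fits only y_3 (and all 7 values in {1, 2, 3, 4, 5, 6, 7} must be used), so y_3 = 1.
Among the 6 still-open variables, 2 fits only y_1 (and all 6 values in {2, 3, 4, 5, 6, 7} must be used), so y_1 = 2.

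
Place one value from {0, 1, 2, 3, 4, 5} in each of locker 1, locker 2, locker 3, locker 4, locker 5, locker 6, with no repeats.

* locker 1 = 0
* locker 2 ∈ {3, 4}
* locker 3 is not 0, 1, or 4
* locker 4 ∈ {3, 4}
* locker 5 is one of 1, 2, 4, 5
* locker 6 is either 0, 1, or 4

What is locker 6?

1

locker 1 has just one choice, so locker 1 = 0. Remove 0 from locker 6.
locker 2 and locker 4 share exactly the 2 values {3, 4}; by pigeonhole those values go to them, so strike 3, 4 from locker 3, locker 5, locker 6.
So locker 6 = 1.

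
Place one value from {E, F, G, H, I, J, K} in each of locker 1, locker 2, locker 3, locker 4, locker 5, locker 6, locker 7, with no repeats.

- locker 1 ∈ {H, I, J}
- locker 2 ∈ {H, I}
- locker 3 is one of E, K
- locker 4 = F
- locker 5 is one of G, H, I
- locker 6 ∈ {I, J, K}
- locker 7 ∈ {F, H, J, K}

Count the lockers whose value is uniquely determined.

locker 4 has just one choice, so locker 4 = F. So locker 7 can't be F.
The 6 still-open variables draw from only 6 values {E, G, H, I, J, K}, so each is used; only locker 3 can be E, hence locker 3 = E.
Among the 5 still-open variables, G fits only locker 5 (and all 5 values in {G, H, I, J, K} must be used), so locker 5 = G.
Determined: locker 3=E, locker 4=F, locker 5=G. The other lockers each still have more than one consistent value. That makes 3.

3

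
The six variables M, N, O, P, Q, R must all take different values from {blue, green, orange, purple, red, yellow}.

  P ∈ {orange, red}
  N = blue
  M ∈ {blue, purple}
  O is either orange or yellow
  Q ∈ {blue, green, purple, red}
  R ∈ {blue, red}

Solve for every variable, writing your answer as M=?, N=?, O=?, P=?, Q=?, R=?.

N has just one choice, so N = blue. Strike blue from M, Q, R.
That leaves R = red. Eliminate red elsewhere: P, Q.
That leaves M = purple. Remove purple from Q.
P has just one choice, so P = orange. Remove orange from O.
Q must be green (only option left).
That leaves O = yellow.

M=purple, N=blue, O=yellow, P=orange, Q=green, R=red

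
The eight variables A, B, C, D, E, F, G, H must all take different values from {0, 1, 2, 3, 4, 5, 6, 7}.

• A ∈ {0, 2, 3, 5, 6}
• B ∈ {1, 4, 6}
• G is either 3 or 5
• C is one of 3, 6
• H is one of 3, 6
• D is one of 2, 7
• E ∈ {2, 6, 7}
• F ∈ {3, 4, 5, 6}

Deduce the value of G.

5

The 8 variables draw from only 8 values {0, 1, 2, 3, 4, 5, 6, 7}, so each is used; only A can be 0, hence A = 0.
Among the 7 still-open variables, 1 fits only B (and all 7 values in {1, 2, 3, 4, 5, 6, 7} must be used), so B = 1.
Among the 6 still-open variables, 4 fits only F (and all 6 values in {2, 3, 4, 5, 6, 7} must be used), so F = 4.
Among the 5 still-open variables, 5 fits only G (and all 5 values in {2, 3, 5, 6, 7} must be used), so G = 5.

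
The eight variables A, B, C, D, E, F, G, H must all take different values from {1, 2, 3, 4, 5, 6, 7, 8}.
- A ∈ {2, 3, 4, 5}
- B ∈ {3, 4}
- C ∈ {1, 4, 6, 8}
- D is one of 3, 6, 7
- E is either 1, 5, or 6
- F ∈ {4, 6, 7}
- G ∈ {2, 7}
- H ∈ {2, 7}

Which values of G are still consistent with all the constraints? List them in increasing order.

2, 7

The 8 variables draw from only 8 values {1, 2, 3, 4, 5, 6, 7, 8}, so each is used; only C can be 8, hence C = 8.
The 7 still-open variables together cover exactly {1, 2, 3, 4, 5, 6, 7} — 7 values for 7 variables — and 1 appears only in E's list, so E = 1.
The 6 still-open variables together cover exactly {2, 3, 4, 5, 6, 7} — 6 values for 6 variables — and 5 appears only in A's list, so A = 5.
G and H share exactly the 2 values {2, 7}; by pigeonhole those values go to them, so strike 2, 7 from D, F.
No further eliminations apply; G can still be any of 2, 7.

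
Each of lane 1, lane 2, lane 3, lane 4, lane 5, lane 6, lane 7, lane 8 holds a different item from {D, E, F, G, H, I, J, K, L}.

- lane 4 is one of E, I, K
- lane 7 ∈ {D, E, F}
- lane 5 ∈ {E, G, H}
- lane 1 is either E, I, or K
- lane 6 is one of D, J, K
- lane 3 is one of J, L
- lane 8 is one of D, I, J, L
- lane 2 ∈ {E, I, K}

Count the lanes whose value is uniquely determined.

1

lane 1, lane 2, lane 4 share exactly the 3 values {E, I, K}; by pigeonhole those values go to them, so strike E, I, K from lane 5, lane 6, lane 7, lane 8.
The 3 variables lane 3, lane 6, lane 8 are confined to {D, J, L}, which locks those values in; drop them from lane 7.
lane 7's domain is down to {F}, so lane 7 = F.
Determined: lane 7=F. The other lanes each still have more than one consistent value. That makes 1.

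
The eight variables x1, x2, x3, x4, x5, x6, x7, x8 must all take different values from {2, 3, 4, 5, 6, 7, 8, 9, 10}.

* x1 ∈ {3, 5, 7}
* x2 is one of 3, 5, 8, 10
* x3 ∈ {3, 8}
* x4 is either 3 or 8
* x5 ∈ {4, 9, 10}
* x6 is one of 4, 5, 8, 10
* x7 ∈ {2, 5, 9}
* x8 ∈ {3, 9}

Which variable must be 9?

Among the 8 variables, 2 fits only x7 (and all 8 values in {2, 3, 4, 5, 7, 8, 9, 10} must be used), so x7 = 2.
The 7 still-open variables together cover exactly {3, 4, 5, 7, 8, 9, 10} — 7 values for 7 variables — and 7 appears only in x1's list, so x1 = 7.
x3 and x4 share exactly the 2 values {3, 8}; by pigeonhole those values go to them, so strike 3, 8 from x2, x6, x8.
So 9 goes to x8.

x8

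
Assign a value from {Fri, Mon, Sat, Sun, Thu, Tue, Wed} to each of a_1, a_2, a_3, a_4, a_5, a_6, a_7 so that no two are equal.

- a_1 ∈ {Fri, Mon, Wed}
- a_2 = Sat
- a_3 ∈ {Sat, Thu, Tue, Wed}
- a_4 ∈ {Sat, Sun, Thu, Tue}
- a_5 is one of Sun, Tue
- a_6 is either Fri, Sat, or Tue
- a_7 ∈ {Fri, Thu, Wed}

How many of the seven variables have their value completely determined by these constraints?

2

a_2 must be Sat (only option left). So a_3, a_4, a_6 can't be Sat.
The 6 still-open variables together cover exactly {Fri, Mon, Sun, Thu, Tue, Wed} — 6 values for 6 variables — and Mon appears only in a_1's list, so a_1 = Mon.
Determined: a_1=Mon, a_2=Sat. The other variables each still have more than one consistent value. That makes 2.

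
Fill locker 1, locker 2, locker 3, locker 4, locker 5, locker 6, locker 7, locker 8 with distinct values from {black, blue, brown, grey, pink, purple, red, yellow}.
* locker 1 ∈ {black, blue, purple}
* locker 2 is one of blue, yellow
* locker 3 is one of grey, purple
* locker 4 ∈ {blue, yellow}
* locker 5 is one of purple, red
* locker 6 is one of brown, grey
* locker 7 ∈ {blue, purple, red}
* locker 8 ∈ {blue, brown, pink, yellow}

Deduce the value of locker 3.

grey

Among the 8 variables, black fits only locker 1 (and all 8 values in {black, blue, brown, grey, pink, purple, red, yellow} must be used), so locker 1 = black.
The 7 still-open variables together cover exactly {blue, brown, grey, pink, purple, red, yellow} — 7 values for 7 variables — and pink appears only in locker 8's list, so locker 8 = pink.
Among the 6 still-open variables, brown fits only locker 6 (and all 6 values in {blue, brown, grey, purple, red, yellow} must be used), so locker 6 = brown.
Among the 5 still-open variables, grey fits only locker 3 (and all 5 values in {blue, grey, purple, red, yellow} must be used), so locker 3 = grey.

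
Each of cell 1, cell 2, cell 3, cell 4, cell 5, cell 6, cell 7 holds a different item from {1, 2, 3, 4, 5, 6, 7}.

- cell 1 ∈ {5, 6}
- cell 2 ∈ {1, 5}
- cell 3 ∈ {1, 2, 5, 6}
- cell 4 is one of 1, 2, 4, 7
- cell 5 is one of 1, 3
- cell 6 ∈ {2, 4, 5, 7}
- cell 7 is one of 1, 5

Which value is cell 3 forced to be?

The 7 variables draw from only 7 values {1, 2, 3, 4, 5, 6, 7}, so each is used; only cell 5 can be 3, hence cell 5 = 3.
cell 2 and cell 7 between them cover only {1, 5} — a naked pair. Remove those values from cell 1, cell 3, cell 4, cell 6.
cell 1 must be 6 (only option left). Eliminate 6 elsewhere: cell 3.
So cell 3 = 2.

2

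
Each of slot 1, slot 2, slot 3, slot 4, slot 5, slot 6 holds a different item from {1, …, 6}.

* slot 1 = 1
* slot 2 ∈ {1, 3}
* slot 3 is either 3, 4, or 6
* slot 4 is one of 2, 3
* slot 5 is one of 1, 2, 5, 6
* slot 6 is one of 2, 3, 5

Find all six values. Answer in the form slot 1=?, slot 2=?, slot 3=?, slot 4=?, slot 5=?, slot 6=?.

slot 1=1, slot 2=3, slot 3=4, slot 4=2, slot 5=6, slot 6=5

slot 1's domain is down to {1}, so slot 1 = 1. Remove 1 from slot 2, slot 5.
slot 2 has just one choice, so slot 2 = 3. Eliminate 3 elsewhere: slot 3, slot 4, slot 6.
slot 4 must be 2 (only option left). Strike 2 from slot 5, slot 6.
That leaves slot 6 = 5. So slot 5 can't be 5.
That leaves slot 5 = 6. Eliminate 6 elsewhere: slot 3.
slot 3 has just one choice, so slot 3 = 4.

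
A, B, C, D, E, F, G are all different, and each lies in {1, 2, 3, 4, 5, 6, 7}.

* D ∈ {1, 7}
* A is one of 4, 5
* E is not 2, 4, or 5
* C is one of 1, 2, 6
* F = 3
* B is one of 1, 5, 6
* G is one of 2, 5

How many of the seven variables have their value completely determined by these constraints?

2

F must be 3 (only option left). Remove 3 from E.
Among the 6 still-open variables, 4 fits only A (and all 6 values in {1, 2, 4, 5, 6, 7} must be used), so A = 4.
Determined: A=4, F=3. The other variables each still have more than one consistent value. That makes 2.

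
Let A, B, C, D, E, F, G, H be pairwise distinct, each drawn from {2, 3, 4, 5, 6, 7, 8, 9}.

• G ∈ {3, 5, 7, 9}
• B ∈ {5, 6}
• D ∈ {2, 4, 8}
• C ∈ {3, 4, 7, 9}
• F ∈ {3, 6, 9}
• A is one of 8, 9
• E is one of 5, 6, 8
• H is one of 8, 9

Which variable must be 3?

F

The 8 variables draw from only 8 values {2, 3, 4, 5, 6, 7, 8, 9}, so each is used; only D can be 2, hence D = 2.
The 7 still-open variables together cover exactly {3, 4, 5, 6, 7, 8, 9} — 7 values for 7 variables — and 4 appears only in C's list, so C = 4.
The 6 still-open variables together cover exactly {3, 5, 6, 7, 8, 9} — 6 values for 6 variables — and 7 appears only in G's list, so G = 7.
The 5 still-open variables draw from only 5 values {3, 5, 6, 8, 9}, so each is used; only F can be 3, hence F = 3.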